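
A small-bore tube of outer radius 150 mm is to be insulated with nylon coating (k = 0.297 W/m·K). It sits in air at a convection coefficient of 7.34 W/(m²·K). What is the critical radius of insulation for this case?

For a cylinder r_cr = k/h = 0.297/7.34
r_cr = 40.5 mm; since the bare radius (150 mm) is above r_cr, any added insulation will reduce heat loss.

r_cr ≈ 40.5 mm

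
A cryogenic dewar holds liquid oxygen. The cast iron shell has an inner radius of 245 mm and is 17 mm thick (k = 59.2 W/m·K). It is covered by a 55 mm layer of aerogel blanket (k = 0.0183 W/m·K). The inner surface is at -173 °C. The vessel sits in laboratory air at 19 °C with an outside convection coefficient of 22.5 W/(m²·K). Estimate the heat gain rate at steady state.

Radial (spherical) resistances in series:
R_cast iron shell = (1/0.245 − 1/0.262)/(4π×59.2) = 3.56×10^-4 K/W
R_aerogel blanket = (1/0.262 − 1/0.317)/(4π×0.0183) = 2.88 K/W
R_outer film = 1/(h·4πr_o²) = 1/(22.5×4π×0.317²) = 0.0352 K/W
R_total = 2.915 K/W
Q = ΔT/R_total = 192/2.915

Q ≈ 65.9 W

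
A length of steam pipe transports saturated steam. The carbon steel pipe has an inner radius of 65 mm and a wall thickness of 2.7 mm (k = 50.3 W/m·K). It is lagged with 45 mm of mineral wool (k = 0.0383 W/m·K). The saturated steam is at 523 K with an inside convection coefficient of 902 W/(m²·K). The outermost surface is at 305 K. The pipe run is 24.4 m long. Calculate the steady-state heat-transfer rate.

Q ≈ 2510 W

Per-layer cylindrical resistances, series-summed:
R_inner film = 1/(h_i·2πr₁L) = 1/(902×2π×0.065×24.4) = 1.113×10^-4 K/W
R_carbon steel pipe wall = ln(67.7/65)/(2π×50.3×24.4) = 5.278×10^-6 K/W
R_mineral wool = ln(112.7/67.7)/(2π×0.0383×24.4) = 0.0868 K/W
R_total = 0.08691 K/W
Q = ΔT/R_total = 218/0.08691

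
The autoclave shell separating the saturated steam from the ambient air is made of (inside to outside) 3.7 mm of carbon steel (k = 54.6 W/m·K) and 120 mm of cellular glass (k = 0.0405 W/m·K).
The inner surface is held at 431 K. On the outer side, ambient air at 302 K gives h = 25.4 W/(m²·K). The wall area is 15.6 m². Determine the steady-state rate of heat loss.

Q ≈ 670 W

Model the wall as resistances in series:
R_carbon steel = L/(kA) = 0.0037/(54.6×15.6) = 4.344×10^-6 K/W
R_cellular glass = L/(kA) = 0.12/(0.0405×15.6) = 0.1899 K/W
R_outer film = 1/(h_o·A) = 1/(25.4×15.6) = 0.002524 K/W
R_total = 0.1925 K/W
Q = ΔT / R_total = 129 / 0.1925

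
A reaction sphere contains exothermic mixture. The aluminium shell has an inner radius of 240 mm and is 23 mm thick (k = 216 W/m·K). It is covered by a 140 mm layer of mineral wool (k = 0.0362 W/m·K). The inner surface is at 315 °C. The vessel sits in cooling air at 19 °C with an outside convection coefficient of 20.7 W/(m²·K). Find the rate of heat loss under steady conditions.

For a spherical shell R = (1/r₁ − 1/r₂)/(4πk); film R = 1/(h·4πr²). In series:
R_aluminium shell = (1/0.24 − 1/0.263)/(4π×216) = 1.342×10^-4 K/W
R_mineral wool = (1/0.263 − 1/0.403)/(4π×0.0362) = 2.904 K/W
R_outer film = 1/(h·4πr_o²) = 1/(20.7×4π×0.403²) = 0.02367 K/W
R_total = 2.927 K/W
Q = ΔT/R_total = 296/2.927

Q ≈ 101 W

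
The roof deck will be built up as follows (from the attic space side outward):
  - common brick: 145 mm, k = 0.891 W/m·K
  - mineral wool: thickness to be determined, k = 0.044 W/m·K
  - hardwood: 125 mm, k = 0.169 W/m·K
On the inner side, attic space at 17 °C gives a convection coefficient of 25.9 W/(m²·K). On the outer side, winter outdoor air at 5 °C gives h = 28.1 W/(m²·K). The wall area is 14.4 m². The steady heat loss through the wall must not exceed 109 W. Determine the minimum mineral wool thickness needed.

L ≈ 26.8 mm

Model the wall as resistances in series:
R_inner film = 1/(h_i·A) = 1/(25.9×14.4) = 0.002681 K/W
R_common brick = L/(kA) = 0.145/(0.891×14.4) = 0.0113 K/W
R_hardwood = L/(kA) = 0.125/(0.169×14.4) = 0.05136 K/W
R_outer film = 1/(h_o·A) = 1/(28.1×14.4) = 0.002471 K/W
Sum of the known resistances R_other = 0.06782 K/W
Required total resistance R_tot = ΔT/Q_allow = 12/109 = 0.1101 K/W
R_mineral wool = R_tot − R_other = 0.04227 K/W
L = R·k·A = 0.04227×0.044×14.4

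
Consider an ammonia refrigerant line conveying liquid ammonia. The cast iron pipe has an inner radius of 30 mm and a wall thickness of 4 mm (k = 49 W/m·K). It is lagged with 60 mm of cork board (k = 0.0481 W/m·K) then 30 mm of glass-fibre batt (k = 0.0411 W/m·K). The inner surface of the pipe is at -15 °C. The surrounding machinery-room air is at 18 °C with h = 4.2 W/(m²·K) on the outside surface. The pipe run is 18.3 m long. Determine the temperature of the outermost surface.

T ≈ 15.9 °C

For a radial system each layer contributes R = ln(r_out/r_in)/(2πkL); films add R = 1/(hA).
R_cast iron pipe wall = ln(34/30)/(2π×49×18.3) = 2.222×10^-5 K/W
R_cork board = ln(94/34)/(2π×0.0481×18.3) = 0.1839 K/W
R_glass-fibre batt = ln(124/94)/(2π×0.0411×18.3) = 0.05861 K/W
R_outer film = 1/(h_o·2πr_oL) = 1/(4.2×2π×0.124×18.3) = 0.0167 K/W
R_total = 0.2592 K/W
Q = ΔT/R_total = 33/0.2592
Q = 127 W
T_interface = T_inner + Q·ΣR(inner→interface) = -15 + 127×0.2425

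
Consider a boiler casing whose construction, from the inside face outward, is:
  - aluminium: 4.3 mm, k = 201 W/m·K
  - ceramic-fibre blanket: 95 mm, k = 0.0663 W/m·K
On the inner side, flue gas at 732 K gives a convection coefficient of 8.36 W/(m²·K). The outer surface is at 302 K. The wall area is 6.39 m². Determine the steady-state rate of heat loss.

Q ≈ 1770 W

Treating each layer as a thermal resistance in series:
R_inner film = 1/(h_i·A) = 1/(8.36×6.39) = 0.01872 K/W
R_aluminium = L/(kA) = 0.0043/(201×6.39) = 3.348×10^-6 K/W
R_ceramic-fibre blanket = L/(kA) = 0.095/(0.0663×6.39) = 0.2242 K/W
R_total = 0.243 K/W
Q = ΔT / R_total = 430 / 0.243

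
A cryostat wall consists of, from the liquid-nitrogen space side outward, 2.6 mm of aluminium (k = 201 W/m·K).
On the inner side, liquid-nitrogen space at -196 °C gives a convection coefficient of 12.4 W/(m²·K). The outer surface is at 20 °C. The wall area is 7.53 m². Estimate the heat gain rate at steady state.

Q ≈ 20200 W

Model the wall as resistances in series:
R_inner film = 1/(h_i·A) = 1/(12.4×7.53) = 0.01071 K/W
R_aluminium = L/(kA) = 0.0026/(201×7.53) = 1.718×10^-6 K/W
R_total = 0.01071 K/W
Q = ΔT / R_total = 216 / 0.01071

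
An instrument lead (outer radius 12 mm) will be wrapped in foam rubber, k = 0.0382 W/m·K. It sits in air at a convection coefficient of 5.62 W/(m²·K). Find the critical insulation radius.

For a cylinder r_cr = k/h = 0.0382/5.62
r_cr = 6.8 mm; since the bare radius (12 mm) is above r_cr, any added insulation will reduce heat loss.

r_cr ≈ 6.8 mm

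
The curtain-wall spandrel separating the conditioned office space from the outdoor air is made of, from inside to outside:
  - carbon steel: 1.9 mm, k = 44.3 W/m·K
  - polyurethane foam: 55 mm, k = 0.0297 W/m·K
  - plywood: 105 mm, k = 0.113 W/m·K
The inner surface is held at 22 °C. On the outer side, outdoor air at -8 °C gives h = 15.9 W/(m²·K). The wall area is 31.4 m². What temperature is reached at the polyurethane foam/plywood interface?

T ≈ 2.47 °C

Series thermal resistances:
R_carbon steel = L/(kA) = 0.0019/(44.3×31.4) = 1.366×10^-6 K/W
R_polyurethane foam = L/(kA) = 0.055/(0.0297×31.4) = 0.05898 K/W
R_plywood = L/(kA) = 0.105/(0.113×31.4) = 0.02959 K/W
R_outer film = 1/(h_o·A) = 1/(15.9×31.4) = 0.002003 K/W
R_total = 0.09057 K/W;  Q = ΔT/R_total = 30/0.09057 = 331.2 W
T_interface = T_inner − Q·ΣR(inner→interface) = 22 − 331×0.05898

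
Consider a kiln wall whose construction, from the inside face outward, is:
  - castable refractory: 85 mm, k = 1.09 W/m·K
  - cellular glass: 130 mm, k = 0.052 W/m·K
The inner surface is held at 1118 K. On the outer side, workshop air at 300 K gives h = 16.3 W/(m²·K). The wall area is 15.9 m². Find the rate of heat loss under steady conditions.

Q ≈ 4930 W

Model the wall as resistances in series:
R_castable refractory = L/(kA) = 0.085/(1.09×15.9) = 0.004905 K/W
R_cellular glass = L/(kA) = 0.13/(0.052×15.9) = 0.1572 K/W
R_outer film = 1/(h_o·A) = 1/(16.3×15.9) = 0.003858 K/W
R_total = 0.166 K/W
Q = ΔT / R_total = 818 / 0.166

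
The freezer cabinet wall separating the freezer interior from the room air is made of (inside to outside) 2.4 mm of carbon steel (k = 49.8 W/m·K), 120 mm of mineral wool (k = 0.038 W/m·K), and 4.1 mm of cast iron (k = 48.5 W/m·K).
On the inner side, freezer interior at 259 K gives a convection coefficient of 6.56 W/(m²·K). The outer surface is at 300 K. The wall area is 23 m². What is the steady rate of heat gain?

Q ≈ 285 W

Model the wall as resistances in series:
R_inner film = 1/(h_i·A) = 1/(6.56×23) = 0.006628 K/W
R_carbon steel = L/(kA) = 0.0024/(49.8×23) = 2.095×10^-6 K/W
R_mineral wool = L/(kA) = 0.12/(0.038×23) = 0.1373 K/W
R_cast iron = L/(kA) = 0.0041/(48.5×23) = 3.675×10^-6 K/W
R_total = 0.1439 K/W
Q = ΔT / R_total = 41 / 0.1439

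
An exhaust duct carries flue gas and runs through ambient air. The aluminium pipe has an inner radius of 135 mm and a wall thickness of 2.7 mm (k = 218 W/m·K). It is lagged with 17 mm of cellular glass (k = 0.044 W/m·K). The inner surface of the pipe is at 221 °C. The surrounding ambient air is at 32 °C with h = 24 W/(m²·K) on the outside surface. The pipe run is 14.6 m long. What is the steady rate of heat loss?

Q ≈ 5950 W

Per-layer cylindrical resistances, series-summed:
R_aluminium pipe wall = ln(137.7/135)/(2π×218×14.6) = 9.902×10^-7 K/W
R_cellular glass = ln(154.7/137.7)/(2π×0.044×14.6) = 0.02884 K/W
R_outer film = 1/(h_o·2πr_oL) = 1/(24×2π×0.1547×14.6) = 0.002936 K/W
R_total = 0.03178 K/W
Q = ΔT/R_total = 189/0.03178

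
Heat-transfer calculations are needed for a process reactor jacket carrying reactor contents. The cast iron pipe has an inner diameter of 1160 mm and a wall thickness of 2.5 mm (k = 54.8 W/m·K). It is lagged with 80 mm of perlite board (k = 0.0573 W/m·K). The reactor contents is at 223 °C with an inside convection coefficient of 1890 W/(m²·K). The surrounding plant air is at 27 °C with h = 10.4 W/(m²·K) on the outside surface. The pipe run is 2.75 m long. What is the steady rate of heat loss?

Radial resistances (cylindrical: R_cond = ln(r_o/r_i)/(2πkL), R_conv = 1/(h·2πrL)):
R_inner film = 1/(h_i·2πr₁L) = 1/(1890×2π×0.58×2.75) = 5.28×10^-5 K/W
R_cast iron pipe wall = ln(582.5/580)/(2π×54.8×2.75) = 4.542×10^-6 K/W
R_perlite board = ln(662.5/582.5)/(2π×0.0573×2.75) = 0.13 K/W
R_outer film = 1/(h_o·2πr_oL) = 1/(10.4×2π×0.6625×2.75) = 0.0084 K/W
R_total = 0.1384 K/W
Q = ΔT/R_total = 196/0.1384

Q ≈ 1420 W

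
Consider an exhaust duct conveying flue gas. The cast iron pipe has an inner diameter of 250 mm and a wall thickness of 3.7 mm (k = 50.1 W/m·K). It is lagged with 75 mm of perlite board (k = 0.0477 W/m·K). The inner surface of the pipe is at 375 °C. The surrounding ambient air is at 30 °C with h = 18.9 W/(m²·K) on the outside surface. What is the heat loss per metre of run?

For a radial system each layer contributes R = ln(r_out/r_in)/(2πkL); films add R = 1/(hA).
R_cast iron pipe wall = ln(128.7/125)/(2π×50.1×1) = 9.267×10^-5 K/W
R_perlite board = ln(203.7/128.7)/(2π×0.0477×1) = 1.532 K/W
R_outer film = 1/(h_o·2πr_oL) = 1/(18.9×2π×0.2037×1) = 0.04134 K/W
R_total = 1.573 K/W
Q = ΔT/R_total = 345/1.573

q′ ≈ 219 W/m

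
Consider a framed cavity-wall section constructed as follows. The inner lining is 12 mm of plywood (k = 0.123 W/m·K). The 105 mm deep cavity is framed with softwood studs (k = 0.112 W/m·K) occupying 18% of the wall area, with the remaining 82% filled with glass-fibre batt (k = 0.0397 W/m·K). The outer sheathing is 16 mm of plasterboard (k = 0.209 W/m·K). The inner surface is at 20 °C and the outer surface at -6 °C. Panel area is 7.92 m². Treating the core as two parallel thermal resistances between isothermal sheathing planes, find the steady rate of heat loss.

Q ≈ 95.1 W

Sheathing layers in series; stud and cavity paths in parallel between them.
R_inner = 0.012/(0.123×7.92) = 0.01232 K/W
R_stud  = 0.105/(0.112×0.18×7.92) = 0.6576 K/W
R_cav   = 0.105/(0.0397×0.82×7.92) = 0.4072 K/W
1/R_core = 1/R_stud + 1/R_cav → R_core = 0.2515 K/W
R_outer = 0.016/(0.209×7.92) = 0.009666 K/W
R_total = 0.2735 K/W
Q = ΔT/R_total = 26/0.2735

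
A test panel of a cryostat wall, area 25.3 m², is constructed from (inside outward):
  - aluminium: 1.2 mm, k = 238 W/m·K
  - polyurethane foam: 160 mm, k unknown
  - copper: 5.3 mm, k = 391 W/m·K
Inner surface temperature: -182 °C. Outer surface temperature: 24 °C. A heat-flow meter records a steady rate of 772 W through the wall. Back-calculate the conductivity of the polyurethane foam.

Model the wall as resistances in series:
R_aluminium = L/(kA) = 0.0012/(238×25.3) = 1.993×10^-7 K/W
R_copper = L/(kA) = 0.0053/(391×25.3) = 5.358×10^-7 K/W
Sum of known resistances R_other = 7.351×10^-7 K/W
Total R = ΔT/Q = 206/772 = 0.2668 K/W
R_polyurethane foam = R_total − R_other = 0.2668 K/W
k = L/(R·A) = 0.16/(0.2668×25.3)

k ≈ 0.0237 W/(m·K)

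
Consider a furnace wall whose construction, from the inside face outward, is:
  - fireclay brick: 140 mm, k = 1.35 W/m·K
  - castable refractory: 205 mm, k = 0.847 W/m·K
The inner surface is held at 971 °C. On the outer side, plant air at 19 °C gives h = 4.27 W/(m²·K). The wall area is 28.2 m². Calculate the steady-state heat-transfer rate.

Thermal resistances in series:
R_fireclay brick = L/(kA) = 0.14/(1.35×28.2) = 0.003677 K/W
R_castable refractory = L/(kA) = 0.205/(0.847×28.2) = 0.008583 K/W
R_outer film = 1/(h_o·A) = 1/(4.27×28.2) = 0.008305 K/W
R_total = 0.02056 K/W
Q = ΔT / R_total = 952 / 0.02056

Q ≈ 46300 W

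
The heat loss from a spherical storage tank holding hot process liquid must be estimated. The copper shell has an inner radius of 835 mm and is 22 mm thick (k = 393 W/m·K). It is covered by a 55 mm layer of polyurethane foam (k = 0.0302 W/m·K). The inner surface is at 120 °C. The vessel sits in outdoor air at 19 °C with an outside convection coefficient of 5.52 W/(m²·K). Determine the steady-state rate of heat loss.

Radial (spherical) resistances in series:
R_copper shell = (1/0.835 − 1/0.857)/(4π×393) = 6.225×10^-6 K/W
R_polyurethane foam = (1/0.857 − 1/0.912)/(4π×0.0302) = 0.1854 K/W
R_outer film = 1/(h·4πr_o²) = 1/(5.52×4π×0.912²) = 0.01733 K/W
R_total = 0.2028 K/W
Q = ΔT/R_total = 101/0.2028

Q ≈ 498 W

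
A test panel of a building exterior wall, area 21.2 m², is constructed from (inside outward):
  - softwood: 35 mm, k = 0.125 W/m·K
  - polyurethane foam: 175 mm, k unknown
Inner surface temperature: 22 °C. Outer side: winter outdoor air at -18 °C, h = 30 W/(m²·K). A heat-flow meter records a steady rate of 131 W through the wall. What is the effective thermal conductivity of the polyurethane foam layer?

Treating each layer as a thermal resistance in series:
R_softwood = L/(kA) = 0.035/(0.125×21.2) = 0.01321 K/W
R_outer film = 1/(h_o·A) = 1/(30×21.2) = 0.001572 K/W
Sum of known resistances R_other = 0.01478 K/W
Total R = ΔT/Q = 40/131 = 0.3053 K/W
R_polyurethane foam = R_total − R_other = 0.2906 K/W
k = L/(R·A) = 0.175/(0.2906×21.2)

k ≈ 0.0284 W/(m·K)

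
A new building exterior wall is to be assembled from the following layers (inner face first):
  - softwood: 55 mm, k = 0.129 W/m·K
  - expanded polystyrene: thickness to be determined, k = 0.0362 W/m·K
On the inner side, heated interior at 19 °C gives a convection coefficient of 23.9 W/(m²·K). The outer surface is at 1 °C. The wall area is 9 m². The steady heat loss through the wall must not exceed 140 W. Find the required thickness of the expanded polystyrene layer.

Treating each layer as a thermal resistance in series:
R_inner film = 1/(h_i·A) = 1/(23.9×9) = 0.004649 K/W
R_softwood = L/(kA) = 0.055/(0.129×9) = 0.04737 K/W
Sum of the known resistances R_other = 0.05202 K/W
Required total resistance R_tot = ΔT/Q_allow = 18/140 = 0.1286 K/W
R_expanded polystyrene = R_tot − R_other = 0.07655 K/W
L = R·k·A = 0.07655×0.0362×9

L ≈ 24.9 mm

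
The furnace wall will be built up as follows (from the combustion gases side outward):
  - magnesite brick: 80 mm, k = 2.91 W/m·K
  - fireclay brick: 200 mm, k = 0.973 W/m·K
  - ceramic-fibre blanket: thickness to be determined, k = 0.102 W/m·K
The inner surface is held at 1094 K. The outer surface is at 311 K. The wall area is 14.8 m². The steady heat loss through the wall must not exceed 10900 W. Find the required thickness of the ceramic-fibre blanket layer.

Treating each layer as a thermal resistance in series:
R_magnesite brick = L/(kA) = 0.08/(2.91×14.8) = 0.001858 K/W
R_fireclay brick = L/(kA) = 0.2/(0.973×14.8) = 0.01389 K/W
Sum of the known resistances R_other = 0.01575 K/W
Required total resistance R_tot = ΔT/Q_allow = 783/10900 = 0.07183 K/W
R_ceramic-fibre blanket = R_tot − R_other = 0.05609 K/W
L = R·k·A = 0.05609×0.102×14.8

L ≈ 84.7 mm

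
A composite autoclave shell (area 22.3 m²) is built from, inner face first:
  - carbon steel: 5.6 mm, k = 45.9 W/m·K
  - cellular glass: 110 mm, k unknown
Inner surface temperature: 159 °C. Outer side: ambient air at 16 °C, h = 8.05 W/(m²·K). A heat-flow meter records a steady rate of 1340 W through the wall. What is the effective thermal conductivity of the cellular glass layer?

Treating each layer as a thermal resistance in series:
R_carbon steel = L/(kA) = 0.0056/(45.9×22.3) = 5.471×10^-6 K/W
R_outer film = 1/(h_o·A) = 1/(8.05×22.3) = 0.005571 K/W
Sum of known resistances R_other = 0.005576 K/W
Total R = ΔT/Q = 143/1340 = 0.1067 K/W
R_cellular glass = R_total − R_other = 0.1011 K/W
k = L/(R·A) = 0.11/(0.1011×22.3)

k ≈ 0.0488 W/(m·K)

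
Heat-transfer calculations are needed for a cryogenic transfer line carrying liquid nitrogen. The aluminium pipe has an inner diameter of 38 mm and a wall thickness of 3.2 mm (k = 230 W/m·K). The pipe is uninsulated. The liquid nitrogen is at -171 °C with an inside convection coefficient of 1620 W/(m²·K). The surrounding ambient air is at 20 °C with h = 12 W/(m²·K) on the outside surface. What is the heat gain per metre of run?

q′ ≈ 317 W/m

Cylindrical conduction, so R = ln(r₂/r₁)/(2πkL) per layer, in series:
R_inner film = 1/(h_i·2πr₁L) = 1/(1620×2π×0.019×1) = 0.005171 K/W
R_aluminium pipe wall = ln(22.2/19)/(2π×230×1) = 1.077×10^-4 K/W
R_outer film = 1/(h_o·2πr_oL) = 1/(12×2π×0.0222×1) = 0.5974 K/W
R_total = 0.6027 K/W
Q = ΔT/R_total = 191/0.6027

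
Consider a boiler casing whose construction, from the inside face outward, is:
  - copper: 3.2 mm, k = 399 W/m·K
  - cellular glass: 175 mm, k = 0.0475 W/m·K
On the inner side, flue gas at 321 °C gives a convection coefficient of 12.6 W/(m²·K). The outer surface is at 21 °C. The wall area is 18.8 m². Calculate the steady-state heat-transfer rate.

Q ≈ 1500 W

Treating each layer as a thermal resistance in series:
R_inner film = 1/(h_i·A) = 1/(12.6×18.8) = 0.004222 K/W
R_copper = L/(kA) = 0.0032/(399×18.8) = 4.266×10^-7 K/W
R_cellular glass = L/(kA) = 0.175/(0.0475×18.8) = 0.196 K/W
R_total = 0.2002 K/W
Q = ΔT / R_total = 300 / 0.2002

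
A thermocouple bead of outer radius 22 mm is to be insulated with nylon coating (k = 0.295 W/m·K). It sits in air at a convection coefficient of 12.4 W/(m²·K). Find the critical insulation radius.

r_cr ≈ 47.6 mm

For a sphere r_cr = 2k/h = 2×0.295/12.4
r_cr = 47.6 mm; since the bare radius (22 mm) is below r_cr, adding a thin layer of insulation will *increase* heat loss.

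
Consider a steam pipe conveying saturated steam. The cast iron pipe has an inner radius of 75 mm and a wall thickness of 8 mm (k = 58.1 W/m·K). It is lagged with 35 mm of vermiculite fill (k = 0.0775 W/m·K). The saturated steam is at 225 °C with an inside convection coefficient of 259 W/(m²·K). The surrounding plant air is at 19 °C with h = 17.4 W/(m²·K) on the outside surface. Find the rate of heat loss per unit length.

Radial resistances (cylindrical: R_cond = ln(r_o/r_i)/(2πkL), R_conv = 1/(h·2πrL)):
R_inner film = 1/(h_i·2πr₁L) = 1/(259×2π×0.075×1) = 0.008193 K/W
R_cast iron pipe wall = ln(83/75)/(2π×58.1×1) = 2.776×10^-4 K/W
R_vermiculite fill = ln(118/83)/(2π×0.0775×1) = 0.7226 K/W
R_outer film = 1/(h_o·2πr_oL) = 1/(17.4×2π×0.118×1) = 0.07752 K/W
R_total = 0.8085 K/W
Q = ΔT/R_total = 206/0.8085

q′ ≈ 255 W/m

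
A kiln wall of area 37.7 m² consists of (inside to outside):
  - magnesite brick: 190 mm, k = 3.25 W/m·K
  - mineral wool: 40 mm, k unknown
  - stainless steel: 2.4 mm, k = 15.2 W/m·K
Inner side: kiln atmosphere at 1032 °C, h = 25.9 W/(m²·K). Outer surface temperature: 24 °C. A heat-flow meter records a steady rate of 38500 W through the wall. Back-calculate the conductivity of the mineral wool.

Treating each layer as a thermal resistance in series:
R_inner film = 1/(h_i·A) = 1/(25.9×37.7) = 0.001024 K/W
R_magnesite brick = L/(kA) = 0.19/(3.25×37.7) = 0.001551 K/W
R_stainless steel = L/(kA) = 0.0024/(15.2×37.7) = 4.188×10^-6 K/W
Sum of known resistances R_other = 0.002579 K/W
Total R = ΔT/Q = 1008/38500 = 0.02618 K/W
R_mineral wool = R_total − R_other = 0.0236 K/W
k = L/(R·A) = 0.04/(0.0236×37.7)

k ≈ 0.045 W/(m·K)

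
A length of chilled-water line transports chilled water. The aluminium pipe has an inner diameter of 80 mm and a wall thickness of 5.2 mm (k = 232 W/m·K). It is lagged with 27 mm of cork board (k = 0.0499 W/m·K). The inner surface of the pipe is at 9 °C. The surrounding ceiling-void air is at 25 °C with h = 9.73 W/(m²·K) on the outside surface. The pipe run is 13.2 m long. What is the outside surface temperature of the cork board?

T ≈ 22.9 °C

For a radial system each layer contributes R = ln(r_out/r_in)/(2πkL); films add R = 1/(hA).
R_aluminium pipe wall = ln(45.2/40)/(2π×232×13.2) = 6.352×10^-6 K/W
R_cork board = ln(72.2/45.2)/(2π×0.0499×13.2) = 0.1132 K/W
R_outer film = 1/(h_o·2πr_oL) = 1/(9.73×2π×0.0722×13.2) = 0.01716 K/W
R_total = 0.1303 K/W
Q = ΔT/R_total = 16/0.1303
Q = 123 W
T_interface = T_inner + Q·ΣR(inner→interface) = 9 + 123×0.1132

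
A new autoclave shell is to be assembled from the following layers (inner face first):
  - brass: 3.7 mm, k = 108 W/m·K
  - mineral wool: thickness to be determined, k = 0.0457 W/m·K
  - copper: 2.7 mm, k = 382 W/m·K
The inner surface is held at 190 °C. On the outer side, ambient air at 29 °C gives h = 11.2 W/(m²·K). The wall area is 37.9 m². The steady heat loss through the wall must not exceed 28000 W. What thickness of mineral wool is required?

Treating each layer as a thermal resistance in series:
R_brass = L/(kA) = 0.0037/(108×37.9) = 9.039×10^-7 K/W
R_copper = L/(kA) = 0.0027/(382×37.9) = 1.865×10^-7 K/W
R_outer film = 1/(h_o·A) = 1/(11.2×37.9) = 0.002356 K/W
Sum of the known resistances R_other = 0.002357 K/W
Required total resistance R_tot = ΔT/Q_allow = 161/28000 = 0.00575 K/W
R_mineral wool = R_tot − R_other = 0.003393 K/W
L = R·k·A = 0.003393×0.0457×37.9

L ≈ 5.88 mm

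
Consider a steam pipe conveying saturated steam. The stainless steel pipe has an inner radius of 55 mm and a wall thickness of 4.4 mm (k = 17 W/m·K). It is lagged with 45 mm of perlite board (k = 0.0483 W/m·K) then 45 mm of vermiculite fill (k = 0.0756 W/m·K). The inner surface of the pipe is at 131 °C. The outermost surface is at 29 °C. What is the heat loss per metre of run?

q′ ≈ 39 W/m

For a radial system each layer contributes R = ln(r_out/r_in)/(2πkL); films add R = 1/(hA).
R_stainless steel pipe wall = ln(59.4/55)/(2π×17×1) = 7.205×10^-4 K/W
R_perlite board = ln(104.4/59.4)/(2π×0.0483×1) = 1.858 K/W
R_vermiculite fill = ln(149.4/104.4)/(2π×0.0756×1) = 0.7545 K/W
R_total = 2.613 K/W
Q = ΔT/R_total = 102/2.613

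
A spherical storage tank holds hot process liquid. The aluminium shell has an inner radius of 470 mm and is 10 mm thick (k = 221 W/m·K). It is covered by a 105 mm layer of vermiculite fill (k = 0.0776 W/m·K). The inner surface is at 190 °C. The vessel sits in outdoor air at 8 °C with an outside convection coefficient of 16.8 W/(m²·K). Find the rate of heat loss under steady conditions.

Each spherical layer contributes R = (1/r_i − 1/r_o)/(4πk):
R_aluminium shell = (1/0.47 − 1/0.48)/(4π×221) = 1.596×10^-5 K/W
R_vermiculite fill = (1/0.48 − 1/0.585)/(4π×0.0776) = 0.3835 K/W
R_outer film = 1/(h·4πr_o²) = 1/(16.8×4π×0.585²) = 0.01384 K/W
R_total = 0.3973 K/W
Q = ΔT/R_total = 182/0.3973

Q ≈ 458 W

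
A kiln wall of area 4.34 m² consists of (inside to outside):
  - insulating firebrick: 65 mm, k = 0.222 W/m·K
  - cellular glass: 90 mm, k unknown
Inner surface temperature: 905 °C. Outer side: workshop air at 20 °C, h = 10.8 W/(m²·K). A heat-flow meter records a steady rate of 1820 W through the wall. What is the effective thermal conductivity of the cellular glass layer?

Model the wall as resistances in series:
R_insulating firebrick = L/(kA) = 0.065/(0.222×4.34) = 0.06746 K/W
R_outer film = 1/(h_o·A) = 1/(10.8×4.34) = 0.02133 K/W
Sum of known resistances R_other = 0.0888 K/W
Total R = ΔT/Q = 885/1820 = 0.4863 K/W
R_cellular glass = R_total − R_other = 0.3975 K/W
k = L/(R·A) = 0.09/(0.3975×4.34)

k ≈ 0.0522 W/(m·K)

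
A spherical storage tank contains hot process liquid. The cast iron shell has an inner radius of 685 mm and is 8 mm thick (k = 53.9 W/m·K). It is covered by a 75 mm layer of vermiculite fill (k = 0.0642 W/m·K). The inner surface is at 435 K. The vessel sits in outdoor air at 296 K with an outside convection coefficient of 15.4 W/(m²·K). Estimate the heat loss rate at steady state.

Radial (spherical) resistances in series:
R_cast iron shell = (1/0.685 − 1/0.693)/(4π×53.9) = 2.488×10^-5 K/W
R_vermiculite fill = (1/0.693 − 1/0.768)/(4π×0.0642) = 0.1747 K/W
R_outer film = 1/(h·4πr_o²) = 1/(15.4×4π×0.768²) = 0.008761 K/W
R_total = 0.1835 K/W
Q = ΔT/R_total = 139/0.1835

Q ≈ 758 W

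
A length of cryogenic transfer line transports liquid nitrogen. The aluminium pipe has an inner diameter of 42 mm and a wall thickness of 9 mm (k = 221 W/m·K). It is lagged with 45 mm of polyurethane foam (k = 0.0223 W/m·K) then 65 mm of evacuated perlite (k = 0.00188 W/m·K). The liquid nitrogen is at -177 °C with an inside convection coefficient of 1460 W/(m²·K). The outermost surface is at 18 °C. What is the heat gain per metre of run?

q′ ≈ 3.28 W/m

Radial resistances (cylindrical: R_cond = ln(r_o/r_i)/(2πkL), R_conv = 1/(h·2πrL)):
R_inner film = 1/(h_i·2πr₁L) = 1/(1460×2π×0.021×1) = 0.005191 K/W
R_aluminium pipe wall = ln(30/21)/(2π×221×1) = 2.569×10^-4 K/W
R_polyurethane foam = ln(75/30)/(2π×0.0223×1) = 6.54 K/W
R_evacuated perlite = ln(140/75)/(2π×0.00188×1) = 52.84 K/W
R_total = 59.38 K/W
Q = ΔT/R_total = 195/59.38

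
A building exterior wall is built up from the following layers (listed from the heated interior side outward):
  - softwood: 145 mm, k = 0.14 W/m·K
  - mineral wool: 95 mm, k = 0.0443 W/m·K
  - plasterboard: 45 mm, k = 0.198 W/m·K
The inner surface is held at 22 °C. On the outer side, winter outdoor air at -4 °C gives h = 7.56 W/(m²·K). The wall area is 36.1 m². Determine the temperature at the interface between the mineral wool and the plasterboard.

Series thermal resistances:
R_softwood = L/(kA) = 0.145/(0.14×36.1) = 0.02869 K/W
R_mineral wool = L/(kA) = 0.095/(0.0443×36.1) = 0.0594 K/W
R_plasterboard = L/(kA) = 0.045/(0.198×36.1) = 0.006296 K/W
R_outer film = 1/(h_o·A) = 1/(7.56×36.1) = 0.003664 K/W
R_total = 0.09805 K/W;  Q = ΔT/R_total = 26/0.09805 = 265.2 W
T_interface = T_inner − Q·ΣR(inner→interface) = 22 − 265×0.08809

T ≈ -1.36 °C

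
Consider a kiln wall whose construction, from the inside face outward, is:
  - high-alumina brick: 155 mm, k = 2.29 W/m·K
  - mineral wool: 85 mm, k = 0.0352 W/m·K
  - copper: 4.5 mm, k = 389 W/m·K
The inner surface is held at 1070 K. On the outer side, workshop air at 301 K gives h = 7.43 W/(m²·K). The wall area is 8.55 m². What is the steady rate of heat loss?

Series thermal resistances:
R_high-alumina brick = L/(kA) = 0.155/(2.29×8.55) = 0.007916 K/W
R_mineral wool = L/(kA) = 0.085/(0.0352×8.55) = 0.2824 K/W
R_copper = L/(kA) = 0.0045/(389×8.55) = 1.353×10^-6 K/W
R_outer film = 1/(h_o·A) = 1/(7.43×8.55) = 0.01574 K/W
R_total = 0.3061 K/W
Q = ΔT / R_total = 769 / 0.3061

Q ≈ 2510 W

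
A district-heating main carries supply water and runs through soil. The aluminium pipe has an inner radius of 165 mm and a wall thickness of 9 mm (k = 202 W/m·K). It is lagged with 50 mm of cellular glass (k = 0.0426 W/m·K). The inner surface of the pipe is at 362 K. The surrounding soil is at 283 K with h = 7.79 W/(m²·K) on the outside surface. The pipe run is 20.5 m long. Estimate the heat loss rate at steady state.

Treating each annulus and film as a series resistance:
R_aluminium pipe wall = ln(174/165)/(2π×202×20.5) = 2.041×10^-6 K/W
R_cellular glass = ln(224/174)/(2π×0.0426×20.5) = 0.04603 K/W
R_outer film = 1/(h_o·2πr_oL) = 1/(7.79×2π×0.224×20.5) = 0.004449 K/W
R_total = 0.05048 K/W
Q = ΔT/R_total = 79/0.05048

Q ≈ 1560 W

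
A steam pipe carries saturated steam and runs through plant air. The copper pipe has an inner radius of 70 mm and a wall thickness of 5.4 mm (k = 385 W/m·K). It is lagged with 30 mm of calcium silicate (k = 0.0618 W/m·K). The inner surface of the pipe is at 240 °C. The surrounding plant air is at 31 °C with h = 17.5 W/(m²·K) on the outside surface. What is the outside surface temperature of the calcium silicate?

T ≈ 50 °C

Cylindrical conduction, so R = ln(r₂/r₁)/(2πkL) per layer, in series:
R_copper pipe wall = ln(75.4/70)/(2π×385×1) = 3.072×10^-5 K/W
R_calcium silicate = ln(105.4/75.4)/(2π×0.0618×1) = 0.8626 K/W
R_outer film = 1/(h_o·2πr_oL) = 1/(17.5×2π×0.1054×1) = 0.08629 K/W
R_total = 0.9489 K/W
Q = ΔT/R_total = 209/0.9489
Q = 220 W/m
T_interface = T_inner − Q·ΣR(inner→interface) = 240 − 220×0.8626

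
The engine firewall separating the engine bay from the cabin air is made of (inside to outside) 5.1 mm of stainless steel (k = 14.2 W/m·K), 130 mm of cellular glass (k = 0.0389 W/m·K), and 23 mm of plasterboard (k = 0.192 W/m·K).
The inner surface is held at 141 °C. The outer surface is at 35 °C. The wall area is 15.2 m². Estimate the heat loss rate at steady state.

Q ≈ 465 W

Thermal resistances in series:
R_stainless steel = L/(kA) = 0.0051/(14.2×15.2) = 2.363×10^-5 K/W
R_cellular glass = L/(kA) = 0.13/(0.0389×15.2) = 0.2199 K/W
R_plasterboard = L/(kA) = 0.023/(0.192×15.2) = 0.007881 K/W
R_total = 0.2278 K/W
Q = ΔT / R_total = 106 / 0.2278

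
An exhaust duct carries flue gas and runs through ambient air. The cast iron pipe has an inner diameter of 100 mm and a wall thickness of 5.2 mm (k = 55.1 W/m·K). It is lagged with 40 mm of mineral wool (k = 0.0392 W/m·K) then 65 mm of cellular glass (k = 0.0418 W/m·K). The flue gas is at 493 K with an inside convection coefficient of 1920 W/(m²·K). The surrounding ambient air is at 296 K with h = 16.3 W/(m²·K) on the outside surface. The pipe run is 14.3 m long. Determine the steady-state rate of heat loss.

Radial resistances (cylindrical: R_cond = ln(r_o/r_i)/(2πkL), R_conv = 1/(h·2πrL)):
R_inner film = 1/(h_i·2πr₁L) = 1/(1920×2π×0.05×14.3) = 1.159×10^-4 K/W
R_cast iron pipe wall = ln(55.2/50)/(2π×55.1×14.3) = 1.999×10^-5 K/W
R_mineral wool = ln(95.2/55.2)/(2π×0.0392×14.3) = 0.1547 K/W
R_cellular glass = ln(160.2/95.2)/(2π×0.0418×14.3) = 0.1386 K/W
R_outer film = 1/(h_o·2πr_oL) = 1/(16.3×2π×0.1602×14.3) = 0.004262 K/W
R_total = 0.2977 K/W
Q = ΔT/R_total = 197/0.2977

Q ≈ 662 W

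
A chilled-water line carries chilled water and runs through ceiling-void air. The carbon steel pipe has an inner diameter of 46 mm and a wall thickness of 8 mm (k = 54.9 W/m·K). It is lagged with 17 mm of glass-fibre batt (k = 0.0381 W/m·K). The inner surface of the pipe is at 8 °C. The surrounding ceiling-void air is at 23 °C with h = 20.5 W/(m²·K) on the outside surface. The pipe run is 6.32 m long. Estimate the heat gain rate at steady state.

Per-layer cylindrical resistances, series-summed:
R_carbon steel pipe wall = ln(31/23)/(2π×54.9×6.32) = 1.369×10^-4 K/W
R_glass-fibre batt = ln(48/31)/(2π×0.0381×6.32) = 0.289 K/W
R_outer film = 1/(h_o·2πr_oL) = 1/(20.5×2π×0.048×6.32) = 0.02559 K/W
R_total = 0.3147 K/W
Q = ΔT/R_total = 15/0.3147

Q ≈ 47.7 W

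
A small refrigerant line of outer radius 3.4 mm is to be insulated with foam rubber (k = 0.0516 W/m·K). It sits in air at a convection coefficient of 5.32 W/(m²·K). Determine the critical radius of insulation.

For a cylinder r_cr = k/h = 0.0516/5.32
r_cr = 9.7 mm; since the bare radius (3.4 mm) is below r_cr, adding a thin layer of insulation will *increase* heat loss.

r_cr ≈ 9.7 mm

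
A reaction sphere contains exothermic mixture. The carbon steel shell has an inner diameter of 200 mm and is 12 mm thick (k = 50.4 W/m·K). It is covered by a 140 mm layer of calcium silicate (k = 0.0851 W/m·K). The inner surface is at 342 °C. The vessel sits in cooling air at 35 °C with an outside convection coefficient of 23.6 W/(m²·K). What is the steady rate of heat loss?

Q ≈ 65.4 W

Spherical conduction: R = (1/r_in − 1/r_out)/(4πk) per layer; series-sum.
R_carbon steel shell = (1/0.1 − 1/0.112)/(4π×50.4) = 0.001692 K/W
R_calcium silicate = (1/0.112 − 1/0.252)/(4π×0.0851) = 4.638 K/W
R_outer film = 1/(h·4πr_o²) = 1/(23.6×4π×0.252²) = 0.0531 K/W
R_total = 4.693 K/W
Q = ΔT/R_total = 307/4.693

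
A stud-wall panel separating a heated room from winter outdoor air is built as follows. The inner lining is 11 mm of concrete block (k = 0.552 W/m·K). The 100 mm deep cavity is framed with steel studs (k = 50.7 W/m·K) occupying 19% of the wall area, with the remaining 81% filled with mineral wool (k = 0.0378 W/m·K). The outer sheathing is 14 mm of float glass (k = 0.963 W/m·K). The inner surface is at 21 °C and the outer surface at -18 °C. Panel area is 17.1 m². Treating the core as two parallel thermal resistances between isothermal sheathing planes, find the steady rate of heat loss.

Q ≈ 14900 W

Sheathing layers in series; stud and cavity paths in parallel between them.
R_inner = 0.011/(0.552×17.1) = 0.001165 K/W
R_stud  = 0.1/(50.7×0.19×17.1) = 6.071×10^-4 K/W
R_cav   = 0.1/(0.0378×0.81×17.1) = 0.191 K/W
1/R_core = 1/R_stud + 1/R_cav → R_core = 6.052×10^-4 K/W
R_outer = 0.014/(0.963×17.1) = 8.502×10^-4 K/W
R_total = 0.002621 K/W
Q = ΔT/R_total = 39/0.002621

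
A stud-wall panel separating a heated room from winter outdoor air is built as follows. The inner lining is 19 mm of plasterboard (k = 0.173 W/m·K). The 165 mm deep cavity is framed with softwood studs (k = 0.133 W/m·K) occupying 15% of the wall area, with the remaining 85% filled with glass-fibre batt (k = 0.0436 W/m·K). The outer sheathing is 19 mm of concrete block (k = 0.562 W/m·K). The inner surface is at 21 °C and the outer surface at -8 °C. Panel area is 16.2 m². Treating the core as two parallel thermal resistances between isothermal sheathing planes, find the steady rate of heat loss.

Sheathing layers in series; stud and cavity paths in parallel between them.
R_inner = 0.019/(0.173×16.2) = 0.006779 K/W
R_stud  = 0.165/(0.133×0.15×16.2) = 0.5105 K/W
R_cav   = 0.165/(0.0436×0.85×16.2) = 0.2748 K/W
1/R_core = 1/R_stud + 1/R_cav → R_core = 0.1787 K/W
R_outer = 0.019/(0.562×16.2) = 0.002087 K/W
R_total = 0.1875 K/W
Q = ΔT/R_total = 29/0.1875

Q ≈ 155 W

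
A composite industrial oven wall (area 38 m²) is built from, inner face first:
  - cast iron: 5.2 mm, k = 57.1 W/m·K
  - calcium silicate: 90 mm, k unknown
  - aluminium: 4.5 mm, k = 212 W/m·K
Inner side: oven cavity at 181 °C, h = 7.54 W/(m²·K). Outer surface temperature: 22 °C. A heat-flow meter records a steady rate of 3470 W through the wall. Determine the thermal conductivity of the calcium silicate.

k ≈ 0.056 W/(m·K)

Model the wall as resistances in series:
R_inner film = 1/(h_i·A) = 1/(7.54×38) = 0.00349 K/W
R_cast iron = L/(kA) = 0.0052/(57.1×38) = 2.397×10^-6 K/W
R_aluminium = L/(kA) = 0.0045/(212×38) = 5.586×10^-7 K/W
Sum of known resistances R_other = 0.003493 K/W
Total R = ΔT/Q = 159/3470 = 0.04582 K/W
R_calcium silicate = R_total − R_other = 0.04233 K/W
k = L/(R·A) = 0.09/(0.04233×38)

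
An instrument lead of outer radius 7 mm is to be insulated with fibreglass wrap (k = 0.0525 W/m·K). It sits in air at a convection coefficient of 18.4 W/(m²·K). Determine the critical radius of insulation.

r_cr ≈ 2.85 mm

For a cylinder r_cr = k/h = 0.0525/18.4
r_cr = 2.85 mm; since the bare radius (7 mm) is above r_cr, any added insulation will reduce heat loss.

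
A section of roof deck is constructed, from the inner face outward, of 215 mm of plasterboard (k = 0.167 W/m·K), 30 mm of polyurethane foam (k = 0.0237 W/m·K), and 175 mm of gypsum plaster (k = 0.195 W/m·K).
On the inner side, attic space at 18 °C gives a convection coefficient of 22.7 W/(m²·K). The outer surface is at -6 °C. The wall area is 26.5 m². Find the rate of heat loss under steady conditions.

Model the wall as resistances in series:
R_inner film = 1/(h_i·A) = 1/(22.7×26.5) = 0.001662 K/W
R_plasterboard = L/(kA) = 0.215/(0.167×26.5) = 0.04858 K/W
R_polyurethane foam = L/(kA) = 0.03/(0.0237×26.5) = 0.04777 K/W
R_gypsum plaster = L/(kA) = 0.175/(0.195×26.5) = 0.03387 K/W
R_total = 0.1319 K/W
Q = ΔT / R_total = 24 / 0.1319

Q ≈ 182 W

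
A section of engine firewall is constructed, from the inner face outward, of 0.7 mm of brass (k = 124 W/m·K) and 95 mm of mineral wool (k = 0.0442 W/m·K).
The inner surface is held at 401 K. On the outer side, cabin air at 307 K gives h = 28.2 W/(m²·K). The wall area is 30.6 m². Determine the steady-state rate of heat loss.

Q ≈ 1320 W

Thermal resistances in series:
R_brass = L/(kA) = 0.0007/(124×30.6) = 1.845×10^-7 K/W
R_mineral wool = L/(kA) = 0.095/(0.0442×30.6) = 0.07024 K/W
R_outer film = 1/(h_o·A) = 1/(28.2×30.6) = 0.001159 K/W
R_total = 0.0714 K/W
Q = ΔT / R_total = 94 / 0.0714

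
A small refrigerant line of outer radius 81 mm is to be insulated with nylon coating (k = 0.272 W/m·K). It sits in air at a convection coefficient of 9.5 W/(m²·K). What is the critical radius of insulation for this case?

For a cylinder r_cr = k/h = 0.272/9.5
r_cr = 28.6 mm; since the bare radius (81 mm) is above r_cr, any added insulation will reduce heat loss.

r_cr ≈ 28.6 mm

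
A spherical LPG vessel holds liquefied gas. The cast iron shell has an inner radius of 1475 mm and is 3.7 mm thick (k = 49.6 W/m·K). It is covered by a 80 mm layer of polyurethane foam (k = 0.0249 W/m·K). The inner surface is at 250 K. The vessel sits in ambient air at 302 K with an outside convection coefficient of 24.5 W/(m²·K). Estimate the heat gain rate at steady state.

Radial (spherical) resistances in series:
R_cast iron shell = (1/1.475 − 1/1.4787)/(4π×49.6) = 2.722×10^-6 K/W
R_polyurethane foam = (1/1.4787 − 1/1.5587)/(4π×0.0249) = 0.1109 K/W
R_outer film = 1/(h·4πr_o²) = 1/(24.5×4π×1.5587²) = 0.001337 K/W
R_total = 0.1123 K/W
Q = ΔT/R_total = 52/0.1123

Q ≈ 463 W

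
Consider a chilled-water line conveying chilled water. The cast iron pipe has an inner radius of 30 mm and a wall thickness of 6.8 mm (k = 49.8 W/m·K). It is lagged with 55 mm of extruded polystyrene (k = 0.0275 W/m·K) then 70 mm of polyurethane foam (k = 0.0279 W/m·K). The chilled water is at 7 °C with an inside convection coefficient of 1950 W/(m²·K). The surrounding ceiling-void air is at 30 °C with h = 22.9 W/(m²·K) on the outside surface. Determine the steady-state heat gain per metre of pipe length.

q′ ≈ 2.68 W/m

Radial resistances (cylindrical: R_cond = ln(r_o/r_i)/(2πkL), R_conv = 1/(h·2πrL)):
R_inner film = 1/(h_i·2πr₁L) = 1/(1950×2π×0.03×1) = 0.002721 K/W
R_cast iron pipe wall = ln(36.8/30)/(2π×49.8×1) = 6.529×10^-4 K/W
R_extruded polystyrene = ln(91.8/36.8)/(2π×0.0275×1) = 5.29 K/W
R_polyurethane foam = ln(161.8/91.8)/(2π×0.0279×1) = 3.233 K/W
R_outer film = 1/(h_o·2πr_oL) = 1/(22.9×2π×0.1618×1) = 0.04295 K/W
R_total = 8.57 K/W
Q = ΔT/R_total = 23/8.57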